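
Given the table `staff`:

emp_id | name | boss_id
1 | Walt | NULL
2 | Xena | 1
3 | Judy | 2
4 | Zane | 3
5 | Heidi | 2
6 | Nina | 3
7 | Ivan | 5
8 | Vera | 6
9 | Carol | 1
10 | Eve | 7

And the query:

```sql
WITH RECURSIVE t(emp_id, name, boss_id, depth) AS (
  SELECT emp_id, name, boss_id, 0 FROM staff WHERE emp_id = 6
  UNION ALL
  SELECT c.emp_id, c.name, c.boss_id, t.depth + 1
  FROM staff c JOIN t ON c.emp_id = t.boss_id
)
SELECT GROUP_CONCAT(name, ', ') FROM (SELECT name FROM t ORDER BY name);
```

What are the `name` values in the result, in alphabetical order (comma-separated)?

Base: emp_id=6 (Nina), boss_id=3, depth 0.
Iteration 1: join on emp_id=3 -> Judy (id 3, boss_id=2, depth 1).
Iteration 2: join on emp_id=2 -> Xena (id 2, boss_id=1, depth 2).
Iteration 3: join on emp_id=1 -> Walt (id 1, boss_id=NULL, depth 3).
Iteration 4: boss_id is NULL; no match; recursion stops.

Judy, Nina, Walt, Xena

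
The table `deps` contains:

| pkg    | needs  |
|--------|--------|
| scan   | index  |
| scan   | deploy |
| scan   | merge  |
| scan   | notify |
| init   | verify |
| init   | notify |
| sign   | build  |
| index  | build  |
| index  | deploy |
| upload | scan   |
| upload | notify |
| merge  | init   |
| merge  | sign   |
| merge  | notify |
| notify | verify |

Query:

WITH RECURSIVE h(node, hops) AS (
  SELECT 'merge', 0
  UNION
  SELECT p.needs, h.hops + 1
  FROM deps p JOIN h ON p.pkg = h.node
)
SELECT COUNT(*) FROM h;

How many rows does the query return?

8

Base: (merge, hops=0).
Iteration 1: edges from {merge} -> (init, hops=1), (notify, hops=1), (sign, hops=1).
Iteration 2: edges from {init,notify,sign} -> (build, hops=2), (notify, hops=2), (verify, hops=2). [UNION drops 1 duplicate row(s)]
Iteration 3: edges from {build,notify,verify} -> (verify, hops=3).
Iteration 4: no outgoing edges from {verify}; recursion stops.
Total rows emitted: 8.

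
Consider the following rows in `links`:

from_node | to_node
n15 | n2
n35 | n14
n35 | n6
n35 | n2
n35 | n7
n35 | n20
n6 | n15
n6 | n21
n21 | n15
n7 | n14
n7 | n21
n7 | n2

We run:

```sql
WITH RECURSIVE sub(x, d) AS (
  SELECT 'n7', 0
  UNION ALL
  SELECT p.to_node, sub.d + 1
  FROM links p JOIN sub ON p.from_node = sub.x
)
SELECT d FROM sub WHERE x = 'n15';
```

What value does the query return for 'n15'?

2

Base: (n7, d=0).
Iteration 1: edges from {n7} -> (n14, d=1), (n2, d=1), (n21, d=1).
Iteration 2: edges from {n14,n2,n21} -> (n15, d=2).
Iteration 3: edges from {n15} -> (n2, d=3).
Iteration 4: no outgoing edges from {n2}; recursion stops.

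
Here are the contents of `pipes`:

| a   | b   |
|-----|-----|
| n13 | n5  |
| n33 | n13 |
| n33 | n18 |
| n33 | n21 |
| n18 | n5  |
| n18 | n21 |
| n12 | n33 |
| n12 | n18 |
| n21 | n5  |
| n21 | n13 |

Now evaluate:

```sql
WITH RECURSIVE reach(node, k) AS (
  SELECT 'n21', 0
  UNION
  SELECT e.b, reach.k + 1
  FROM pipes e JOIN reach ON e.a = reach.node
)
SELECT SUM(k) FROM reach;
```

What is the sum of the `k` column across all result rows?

Base: (n21, k=0).
Iteration 1: edges from {n21} -> (n13, k=1), (n5, k=1).
Iteration 2: edges from {n13,n5} -> (n5, k=2).
Iteration 3: no outgoing edges from {n5}; recursion stops.
SUM(k) = 0 + 1 + 1 + 2 = 4.

4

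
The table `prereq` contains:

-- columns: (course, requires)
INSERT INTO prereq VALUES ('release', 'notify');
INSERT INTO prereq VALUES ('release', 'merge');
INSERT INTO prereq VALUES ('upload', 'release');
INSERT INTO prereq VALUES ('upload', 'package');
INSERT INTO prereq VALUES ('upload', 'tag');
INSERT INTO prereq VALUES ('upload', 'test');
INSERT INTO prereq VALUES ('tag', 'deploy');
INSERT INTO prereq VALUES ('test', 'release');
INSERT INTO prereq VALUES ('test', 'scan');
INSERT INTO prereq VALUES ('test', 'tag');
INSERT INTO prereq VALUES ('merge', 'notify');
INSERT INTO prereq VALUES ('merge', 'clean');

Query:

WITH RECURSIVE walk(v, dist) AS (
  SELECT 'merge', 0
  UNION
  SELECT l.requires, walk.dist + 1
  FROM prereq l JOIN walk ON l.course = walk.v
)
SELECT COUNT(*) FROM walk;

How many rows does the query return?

3

Base: (merge, dist=0).
Iteration 1: edges from {merge} -> (clean, dist=1), (notify, dist=1).
Iteration 2: no outgoing edges from {clean,notify}; recursion stops.
Total rows emitted: 3.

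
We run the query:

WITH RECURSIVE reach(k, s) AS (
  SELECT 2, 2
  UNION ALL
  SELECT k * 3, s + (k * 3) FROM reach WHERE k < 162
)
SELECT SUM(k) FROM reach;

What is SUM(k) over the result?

242

Base: k=2, s=2.
Iteration 1: 2 < 162 holds -> k = 2 * 3 = 6, s = 2 + 6 = 8.
Iteration 2: 6 < 162 holds -> k = 6 * 3 = 18, s = 8 + 18 = 26.
Iteration 3: 18 < 162 holds -> k = 18 * 3 = 54, s = 26 + 54 = 80.
Iteration 4: 54 < 162 holds -> k = 54 * 3 = 162, s = 80 + 162 = 242.
Iteration 5: 162 < 162 fails; recursion stops.
SUM(k) = 2 + 6 + 18 + 54 + 162 = 242.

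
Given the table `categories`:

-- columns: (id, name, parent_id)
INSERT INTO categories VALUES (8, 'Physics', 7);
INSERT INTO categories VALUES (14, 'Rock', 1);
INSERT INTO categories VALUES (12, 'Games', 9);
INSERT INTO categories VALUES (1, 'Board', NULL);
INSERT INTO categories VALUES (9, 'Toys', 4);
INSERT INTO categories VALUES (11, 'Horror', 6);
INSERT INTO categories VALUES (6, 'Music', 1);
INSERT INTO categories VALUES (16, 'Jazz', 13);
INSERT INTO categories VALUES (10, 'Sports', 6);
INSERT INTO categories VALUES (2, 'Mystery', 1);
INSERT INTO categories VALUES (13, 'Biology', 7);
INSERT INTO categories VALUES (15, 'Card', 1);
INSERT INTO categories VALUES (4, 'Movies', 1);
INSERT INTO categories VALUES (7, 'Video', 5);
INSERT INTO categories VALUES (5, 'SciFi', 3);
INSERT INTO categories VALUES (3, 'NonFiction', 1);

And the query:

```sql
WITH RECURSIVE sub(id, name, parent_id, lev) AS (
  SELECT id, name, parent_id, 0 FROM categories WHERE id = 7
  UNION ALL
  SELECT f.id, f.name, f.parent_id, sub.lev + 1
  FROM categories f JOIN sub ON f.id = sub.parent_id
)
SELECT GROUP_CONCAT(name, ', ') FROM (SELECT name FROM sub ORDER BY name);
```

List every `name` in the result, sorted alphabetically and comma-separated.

Base: id=7 (Video), parent_id=5, lev 0.
Iteration 1: join on id=5 -> SciFi (id 5, parent_id=3, lev 1).
Iteration 2: join on id=3 -> NonFiction (id 3, parent_id=1, lev 2).
Iteration 3: join on id=1 -> Board (id 1, parent_id=NULL, lev 3).
Iteration 4: parent_id is NULL; no match; recursion stops.

Board, NonFiction, SciFi, Video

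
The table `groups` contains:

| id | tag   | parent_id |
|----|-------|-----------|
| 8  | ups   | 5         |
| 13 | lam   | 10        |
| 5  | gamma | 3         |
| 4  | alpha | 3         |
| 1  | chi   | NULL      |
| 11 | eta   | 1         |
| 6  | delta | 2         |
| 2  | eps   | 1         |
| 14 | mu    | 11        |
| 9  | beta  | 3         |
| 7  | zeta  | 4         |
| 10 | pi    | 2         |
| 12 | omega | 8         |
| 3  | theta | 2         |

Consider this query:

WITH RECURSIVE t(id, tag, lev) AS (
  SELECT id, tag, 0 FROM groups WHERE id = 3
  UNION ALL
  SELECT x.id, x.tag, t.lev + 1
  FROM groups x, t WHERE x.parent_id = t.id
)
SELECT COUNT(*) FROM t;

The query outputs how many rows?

7

Base: id=3 (theta) at lev 0.
Iteration 1: rows with parent_id in {3} -> alpha (id 4, lev 1), gamma (id 5, lev 1), beta (id 9, lev 1).
Iteration 2: rows with parent_id in {4,5,9} -> zeta (id 7, lev 2), ups (id 8, lev 2).
Iteration 3: rows with parent_id in {7,8} -> omega (id 12, lev 3).
Iteration 4: no rows with parent_id in {12}; recursion stops.
Total rows emitted: 7.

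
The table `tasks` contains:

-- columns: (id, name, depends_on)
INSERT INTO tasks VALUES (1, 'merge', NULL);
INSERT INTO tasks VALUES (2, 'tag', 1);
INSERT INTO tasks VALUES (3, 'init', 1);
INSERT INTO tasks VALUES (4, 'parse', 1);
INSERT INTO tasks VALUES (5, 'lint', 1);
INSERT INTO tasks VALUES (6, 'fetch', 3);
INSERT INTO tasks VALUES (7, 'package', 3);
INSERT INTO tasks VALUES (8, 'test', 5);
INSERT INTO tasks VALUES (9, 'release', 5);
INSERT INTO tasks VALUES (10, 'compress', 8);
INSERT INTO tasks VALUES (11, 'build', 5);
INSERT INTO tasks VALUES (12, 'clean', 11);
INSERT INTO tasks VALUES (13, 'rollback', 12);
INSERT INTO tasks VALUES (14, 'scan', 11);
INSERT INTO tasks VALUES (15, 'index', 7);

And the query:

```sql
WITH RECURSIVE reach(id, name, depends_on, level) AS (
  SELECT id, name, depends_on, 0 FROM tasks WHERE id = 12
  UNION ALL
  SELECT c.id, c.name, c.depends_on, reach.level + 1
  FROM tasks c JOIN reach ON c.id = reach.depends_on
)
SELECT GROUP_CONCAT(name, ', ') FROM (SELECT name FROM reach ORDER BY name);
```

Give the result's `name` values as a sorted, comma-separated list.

Base: id=12 (clean), depends_on=11, level 0.
Iteration 1: join on id=11 -> build (id 11, depends_on=5, level 1).
Iteration 2: join on id=5 -> lint (id 5, depends_on=1, level 2).
Iteration 3: join on id=1 -> merge (id 1, depends_on=NULL, level 3).
Iteration 4: depends_on is NULL; no match; recursion stops.

build, clean, lint, merge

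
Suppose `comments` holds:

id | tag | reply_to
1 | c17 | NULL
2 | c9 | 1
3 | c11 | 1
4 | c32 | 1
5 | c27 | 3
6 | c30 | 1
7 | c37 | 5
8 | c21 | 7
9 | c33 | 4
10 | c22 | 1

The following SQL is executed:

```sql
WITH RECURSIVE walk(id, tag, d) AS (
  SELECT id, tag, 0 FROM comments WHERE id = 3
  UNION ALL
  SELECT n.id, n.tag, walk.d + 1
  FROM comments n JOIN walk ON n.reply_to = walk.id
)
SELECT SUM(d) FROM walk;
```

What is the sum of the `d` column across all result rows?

6

Base: id=3 (c11) at d 0.
Iteration 1: rows with reply_to in {3} -> c27 (id 5, d 1).
Iteration 2: rows with reply_to in {5} -> c37 (id 7, d 2).
Iteration 3: rows with reply_to in {7} -> c21 (id 8, d 3).
Iteration 4: no rows with reply_to in {8}; recursion stops.
SUM(d) = 0 + 1 + 2 + 3 = 6.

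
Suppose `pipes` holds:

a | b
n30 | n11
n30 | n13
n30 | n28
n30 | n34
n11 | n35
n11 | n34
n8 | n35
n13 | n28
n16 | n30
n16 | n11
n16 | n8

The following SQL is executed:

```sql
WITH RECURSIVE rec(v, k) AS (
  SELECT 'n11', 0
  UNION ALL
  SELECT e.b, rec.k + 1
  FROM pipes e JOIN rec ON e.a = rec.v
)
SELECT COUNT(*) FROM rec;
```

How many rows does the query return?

3

Base: (n11, k=0).
Iteration 1: edges from {n11} -> (n34, k=1), (n35, k=1).
Iteration 2: no outgoing edges from {n34,n35}; recursion stops.
Total rows emitted: 3.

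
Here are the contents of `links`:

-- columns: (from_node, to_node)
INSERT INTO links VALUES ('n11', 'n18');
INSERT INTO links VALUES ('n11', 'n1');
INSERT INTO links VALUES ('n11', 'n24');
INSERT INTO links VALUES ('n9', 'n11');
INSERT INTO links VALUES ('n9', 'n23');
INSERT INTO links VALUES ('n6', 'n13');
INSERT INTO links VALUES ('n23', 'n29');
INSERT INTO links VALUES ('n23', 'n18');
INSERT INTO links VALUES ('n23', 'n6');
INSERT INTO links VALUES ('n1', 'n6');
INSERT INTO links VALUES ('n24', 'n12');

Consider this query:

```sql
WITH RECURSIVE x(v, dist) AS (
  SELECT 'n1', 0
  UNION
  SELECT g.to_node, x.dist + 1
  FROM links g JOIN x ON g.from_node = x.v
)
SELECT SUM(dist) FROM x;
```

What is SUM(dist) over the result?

Base: (n1, dist=0).
Iteration 1: edges from {n1} -> (n6, dist=1).
Iteration 2: edges from {n6} -> (n13, dist=2).
Iteration 3: no outgoing edges from {n13}; recursion stops.
SUM(dist) = 0 + 1 + 2 = 3.

3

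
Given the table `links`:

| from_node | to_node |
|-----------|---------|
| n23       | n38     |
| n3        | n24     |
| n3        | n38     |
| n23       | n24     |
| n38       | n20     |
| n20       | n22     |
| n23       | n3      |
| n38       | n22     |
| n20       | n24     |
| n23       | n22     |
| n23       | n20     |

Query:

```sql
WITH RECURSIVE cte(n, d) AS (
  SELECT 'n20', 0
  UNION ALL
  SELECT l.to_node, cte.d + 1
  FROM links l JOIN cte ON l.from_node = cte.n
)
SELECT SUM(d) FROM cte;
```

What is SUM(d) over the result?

2

Base: (n20, d=0).
Iteration 1: edges from {n20} -> (n22, d=1), (n24, d=1).
Iteration 2: no outgoing edges from {n22,n24}; recursion stops.
SUM(d) = 0 + 1 + 1 = 2.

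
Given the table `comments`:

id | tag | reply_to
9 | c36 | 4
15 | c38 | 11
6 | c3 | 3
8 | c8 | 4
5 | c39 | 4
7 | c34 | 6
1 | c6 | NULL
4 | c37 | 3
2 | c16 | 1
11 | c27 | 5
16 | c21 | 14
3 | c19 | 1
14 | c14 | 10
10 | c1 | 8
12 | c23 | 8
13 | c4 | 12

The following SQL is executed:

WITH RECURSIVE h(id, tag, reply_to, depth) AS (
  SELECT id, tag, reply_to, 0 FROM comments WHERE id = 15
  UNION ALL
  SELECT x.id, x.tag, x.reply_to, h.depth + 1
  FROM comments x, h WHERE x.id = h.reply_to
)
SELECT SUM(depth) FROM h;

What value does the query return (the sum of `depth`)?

Base: id=15 (c38), reply_to=11, depth 0.
Iteration 1: join on id=11 -> c27 (id 11, reply_to=5, depth 1).
Iteration 2: join on id=5 -> c39 (id 5, reply_to=4, depth 2).
Iteration 3: join on id=4 -> c37 (id 4, reply_to=3, depth 3).
Iteration 4: join on id=3 -> c19 (id 3, reply_to=1, depth 4).
Iteration 5: join on id=1 -> c6 (id 1, reply_to=NULL, depth 5).
Iteration 6: reply_to is NULL; no match; recursion stops.
SUM(depth) = 0 + 1 + 2 + 3 + 4 + 5 = 15.

15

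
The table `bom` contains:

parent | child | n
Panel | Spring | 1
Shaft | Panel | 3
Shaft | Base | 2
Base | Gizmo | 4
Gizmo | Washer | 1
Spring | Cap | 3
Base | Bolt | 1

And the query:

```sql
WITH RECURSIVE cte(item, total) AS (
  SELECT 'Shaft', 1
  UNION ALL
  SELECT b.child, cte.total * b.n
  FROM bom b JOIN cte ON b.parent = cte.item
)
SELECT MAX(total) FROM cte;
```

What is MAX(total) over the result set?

9

Base: (Shaft, total=1).
Iteration 1: components of {Shaft} -> Base = 1*2 = 2, Panel = 1*3 = 3.
Iteration 2: components of {Base,Panel} -> Bolt = 2*1 = 2, Gizmo = 2*4 = 8, Spring = 3*1 = 3.
Iteration 3: components of {Bolt,Gizmo,Spring} -> Cap = 3*3 = 9, Washer = 8*1 = 8.
Iteration 4: no further components; recursion stops.
total values: 1, 2, 3, 8, 2, 3, 8, 9; the maximum is 9.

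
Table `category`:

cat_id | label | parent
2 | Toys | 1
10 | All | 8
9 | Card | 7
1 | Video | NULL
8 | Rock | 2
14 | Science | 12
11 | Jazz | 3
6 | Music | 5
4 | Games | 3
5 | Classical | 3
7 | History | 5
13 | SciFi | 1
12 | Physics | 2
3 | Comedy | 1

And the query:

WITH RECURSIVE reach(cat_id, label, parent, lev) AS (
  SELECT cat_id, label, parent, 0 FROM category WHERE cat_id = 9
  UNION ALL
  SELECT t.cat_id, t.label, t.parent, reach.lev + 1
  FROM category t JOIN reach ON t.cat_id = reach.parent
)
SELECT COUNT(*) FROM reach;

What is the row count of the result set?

Base: cat_id=9 (Card), parent=7, lev 0.
Iteration 1: join on cat_id=7 -> History (id 7, parent=5, lev 1).
Iteration 2: join on cat_id=5 -> Classical (id 5, parent=3, lev 2).
Iteration 3: join on cat_id=3 -> Comedy (id 3, parent=1, lev 3).
Iteration 4: join on cat_id=1 -> Video (id 1, parent=NULL, lev 4).
Iteration 5: parent is NULL; no match; recursion stops.
Total rows emitted: 5.

5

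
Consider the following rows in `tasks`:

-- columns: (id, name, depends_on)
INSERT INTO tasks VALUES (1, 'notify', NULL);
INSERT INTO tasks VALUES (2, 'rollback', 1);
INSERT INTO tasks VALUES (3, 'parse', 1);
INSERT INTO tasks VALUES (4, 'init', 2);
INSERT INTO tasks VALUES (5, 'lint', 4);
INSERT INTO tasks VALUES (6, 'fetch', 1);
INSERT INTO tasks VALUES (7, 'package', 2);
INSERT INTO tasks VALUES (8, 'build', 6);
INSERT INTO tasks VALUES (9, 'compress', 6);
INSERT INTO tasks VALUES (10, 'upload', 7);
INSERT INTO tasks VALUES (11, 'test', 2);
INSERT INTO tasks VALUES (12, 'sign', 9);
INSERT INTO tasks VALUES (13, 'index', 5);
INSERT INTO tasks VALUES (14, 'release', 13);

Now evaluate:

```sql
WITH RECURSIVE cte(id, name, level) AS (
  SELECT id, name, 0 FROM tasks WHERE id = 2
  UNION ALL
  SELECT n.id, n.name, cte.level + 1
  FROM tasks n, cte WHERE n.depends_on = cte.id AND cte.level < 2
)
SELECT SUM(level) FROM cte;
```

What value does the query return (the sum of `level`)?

Base: id=2 (rollback) at level 0.
Iteration 1: rows with depends_on in {2} -> init (id 4, level 1), package (id 7, level 1), test (id 11, level 1).
Iteration 2: rows with depends_on in {4,7,11} -> lint (id 5, level 2), upload (id 10, level 2).
Iteration 3: level < 2 fails for all current rows; recursion stops.
SUM(level) = 0 + 1 + 1 + 1 + 2 + 2 = 7.

7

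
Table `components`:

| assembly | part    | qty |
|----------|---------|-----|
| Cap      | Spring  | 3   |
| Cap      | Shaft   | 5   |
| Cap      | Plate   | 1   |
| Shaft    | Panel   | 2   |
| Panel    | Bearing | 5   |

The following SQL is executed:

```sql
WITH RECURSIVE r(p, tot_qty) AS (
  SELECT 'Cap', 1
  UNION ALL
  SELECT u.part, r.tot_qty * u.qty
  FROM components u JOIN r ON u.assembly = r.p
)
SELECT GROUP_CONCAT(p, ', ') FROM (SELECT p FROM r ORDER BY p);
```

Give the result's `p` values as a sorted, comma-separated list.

Bearing, Cap, Panel, Plate, Shaft, Spring

Base: (Cap, tot_qty=1).
Iteration 1: components of {Cap} -> Plate = 1*1 = 1, Shaft = 1*5 = 5, Spring = 1*3 = 3.
Iteration 2: components of {Plate,Shaft,Spring} -> Panel = 5*2 = 10.
Iteration 3: components of {Panel} -> Bearing = 10*5 = 50.
Iteration 4: no further components; recursion stops.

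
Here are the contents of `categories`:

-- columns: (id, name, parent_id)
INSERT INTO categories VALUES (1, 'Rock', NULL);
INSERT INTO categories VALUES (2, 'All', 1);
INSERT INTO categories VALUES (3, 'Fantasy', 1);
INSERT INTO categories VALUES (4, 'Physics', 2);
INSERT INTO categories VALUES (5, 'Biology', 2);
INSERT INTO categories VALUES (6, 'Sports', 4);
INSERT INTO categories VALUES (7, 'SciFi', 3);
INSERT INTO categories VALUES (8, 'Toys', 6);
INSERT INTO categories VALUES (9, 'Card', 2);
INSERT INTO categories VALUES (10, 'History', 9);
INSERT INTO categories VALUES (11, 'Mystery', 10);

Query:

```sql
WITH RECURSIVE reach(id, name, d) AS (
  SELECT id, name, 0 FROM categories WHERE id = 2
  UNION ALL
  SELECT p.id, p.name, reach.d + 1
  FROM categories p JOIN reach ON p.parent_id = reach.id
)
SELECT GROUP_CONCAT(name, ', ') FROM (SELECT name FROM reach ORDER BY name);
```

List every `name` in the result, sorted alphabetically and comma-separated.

All, Biology, Card, History, Mystery, Physics, Sports, Toys

Base: id=2 (All) at d 0.
Iteration 1: rows with parent_id in {2} -> Physics (id 4, d 1), Biology (id 5, d 1), Card (id 9, d 1).
Iteration 2: rows with parent_id in {4,5,9} -> Sports (id 6, d 2), History (id 10, d 2).
Iteration 3: rows with parent_id in {6,10} -> Toys (id 8, d 3), Mystery (id 11, d 3).
Iteration 4: no rows with parent_id in {8,11}; recursion stops.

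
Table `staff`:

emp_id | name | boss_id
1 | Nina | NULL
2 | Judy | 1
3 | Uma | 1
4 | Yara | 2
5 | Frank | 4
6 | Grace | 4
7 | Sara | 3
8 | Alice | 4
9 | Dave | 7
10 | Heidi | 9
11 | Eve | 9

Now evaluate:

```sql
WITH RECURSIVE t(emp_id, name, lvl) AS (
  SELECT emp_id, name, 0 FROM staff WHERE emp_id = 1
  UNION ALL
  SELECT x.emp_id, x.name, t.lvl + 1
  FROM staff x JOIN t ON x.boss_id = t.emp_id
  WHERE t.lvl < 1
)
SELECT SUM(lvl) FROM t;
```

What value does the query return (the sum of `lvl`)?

2

Base: emp_id=1 (Nina) at lvl 0.
Iteration 1: rows with boss_id in {1} -> Judy (id 2, lvl 1), Uma (id 3, lvl 1).
Iteration 2: lvl < 1 fails for all current rows; recursion stops.
SUM(lvl) = 0 + 1 + 1 = 2.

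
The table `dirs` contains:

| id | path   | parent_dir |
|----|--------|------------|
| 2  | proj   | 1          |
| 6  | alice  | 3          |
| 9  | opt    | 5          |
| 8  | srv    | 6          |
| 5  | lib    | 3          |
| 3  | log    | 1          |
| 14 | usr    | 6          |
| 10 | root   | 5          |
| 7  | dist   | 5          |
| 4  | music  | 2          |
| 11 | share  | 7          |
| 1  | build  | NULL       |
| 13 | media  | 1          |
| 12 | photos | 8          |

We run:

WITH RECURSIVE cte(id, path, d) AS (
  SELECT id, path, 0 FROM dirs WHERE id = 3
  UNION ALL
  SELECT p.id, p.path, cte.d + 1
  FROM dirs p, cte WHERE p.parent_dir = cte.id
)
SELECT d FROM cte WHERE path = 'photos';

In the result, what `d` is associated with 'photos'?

Base: id=3 (log) at d 0.
Iteration 1: rows with parent_dir in {3} -> lib (id 5, d 1), alice (id 6, d 1).
Iteration 2: rows with parent_dir in {5,6} -> dist (id 7, d 2), srv (id 8, d 2), opt (id 9, d 2), root (id 10, d 2), usr (id 14, d 2).
Iteration 3: rows with parent_dir in {7,8,9,10,14} -> share (id 11, d 3), photos (id 12, d 3).
Iteration 4: no rows with parent_dir in {11,12}; recursion stops.

3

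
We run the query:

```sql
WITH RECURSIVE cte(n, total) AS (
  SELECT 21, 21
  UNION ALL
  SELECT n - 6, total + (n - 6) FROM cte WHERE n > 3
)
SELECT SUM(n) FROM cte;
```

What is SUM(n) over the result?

48

Base: n=21, total=21.
Iteration 1: 21 > 3 holds -> n = 21 - 6 = 15, total = 21 + 15 = 36.
Iteration 2: 15 > 3 holds -> n = 15 - 6 = 9, total = 36 + 9 = 45.
Iteration 3: 9 > 3 holds -> n = 9 - 6 = 3, total = 45 + 3 = 48.
Iteration 4: 3 > 3 fails; recursion stops.
SUM(n) = 21 + 15 + 9 + 3 = 48.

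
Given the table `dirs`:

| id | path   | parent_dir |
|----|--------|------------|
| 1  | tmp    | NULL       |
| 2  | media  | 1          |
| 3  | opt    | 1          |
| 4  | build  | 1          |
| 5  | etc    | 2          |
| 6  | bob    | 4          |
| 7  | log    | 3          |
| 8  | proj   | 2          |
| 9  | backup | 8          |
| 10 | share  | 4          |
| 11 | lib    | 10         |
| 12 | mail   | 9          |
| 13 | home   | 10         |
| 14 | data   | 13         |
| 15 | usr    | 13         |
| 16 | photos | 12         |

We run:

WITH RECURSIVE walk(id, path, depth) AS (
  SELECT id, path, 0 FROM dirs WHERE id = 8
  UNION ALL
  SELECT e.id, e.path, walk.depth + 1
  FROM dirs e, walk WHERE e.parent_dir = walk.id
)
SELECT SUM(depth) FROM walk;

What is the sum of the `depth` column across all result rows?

Base: id=8 (proj) at depth 0.
Iteration 1: rows with parent_dir in {8} -> backup (id 9, depth 1).
Iteration 2: rows with parent_dir in {9} -> mail (id 12, depth 2).
Iteration 3: rows with parent_dir in {12} -> photos (id 16, depth 3).
Iteration 4: no rows with parent_dir in {16}; recursion stops.
SUM(depth) = 0 + 1 + 2 + 3 = 6.

6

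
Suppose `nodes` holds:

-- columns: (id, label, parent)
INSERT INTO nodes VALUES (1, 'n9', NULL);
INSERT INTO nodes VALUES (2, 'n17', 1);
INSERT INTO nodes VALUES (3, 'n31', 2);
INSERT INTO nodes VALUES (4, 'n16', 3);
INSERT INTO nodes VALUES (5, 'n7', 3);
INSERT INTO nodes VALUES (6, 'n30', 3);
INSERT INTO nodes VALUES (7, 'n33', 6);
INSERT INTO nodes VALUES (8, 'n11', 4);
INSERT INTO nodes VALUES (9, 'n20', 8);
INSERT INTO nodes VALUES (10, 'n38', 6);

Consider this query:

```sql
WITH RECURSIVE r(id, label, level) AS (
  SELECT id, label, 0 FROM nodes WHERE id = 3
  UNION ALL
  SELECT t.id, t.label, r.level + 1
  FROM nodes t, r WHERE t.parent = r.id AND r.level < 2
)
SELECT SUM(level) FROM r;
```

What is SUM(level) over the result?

9

Base: id=3 (n31) at level 0.
Iteration 1: rows with parent in {3} -> n16 (id 4, level 1), n7 (id 5, level 1), n30 (id 6, level 1).
Iteration 2: rows with parent in {4,5,6} -> n33 (id 7, level 2), n11 (id 8, level 2), n38 (id 10, level 2).
Iteration 3: level < 2 fails for all current rows; recursion stops.
SUM(level) = 0 + 1 + 1 + 1 + 2 + 2 + 2 = 9.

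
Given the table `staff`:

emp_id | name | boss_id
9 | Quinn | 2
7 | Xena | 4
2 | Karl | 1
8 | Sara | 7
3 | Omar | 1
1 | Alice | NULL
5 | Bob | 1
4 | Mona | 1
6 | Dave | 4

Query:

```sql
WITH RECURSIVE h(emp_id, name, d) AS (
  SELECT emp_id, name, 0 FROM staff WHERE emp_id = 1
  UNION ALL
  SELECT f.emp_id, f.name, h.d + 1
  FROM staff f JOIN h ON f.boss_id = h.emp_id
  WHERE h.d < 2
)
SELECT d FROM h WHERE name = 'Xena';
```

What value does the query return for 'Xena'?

Base: emp_id=1 (Alice) at d 0.
Iteration 1: rows with boss_id in {1} -> Karl (id 2, d 1), Omar (id 3, d 1), Mona (id 4, d 1), Bob (id 5, d 1).
Iteration 2: rows with boss_id in {2,3,4,5} -> Dave (id 6, d 2), Xena (id 7, d 2), Quinn (id 9, d 2).
Iteration 3: d < 2 fails for all current rows; recursion stops.

2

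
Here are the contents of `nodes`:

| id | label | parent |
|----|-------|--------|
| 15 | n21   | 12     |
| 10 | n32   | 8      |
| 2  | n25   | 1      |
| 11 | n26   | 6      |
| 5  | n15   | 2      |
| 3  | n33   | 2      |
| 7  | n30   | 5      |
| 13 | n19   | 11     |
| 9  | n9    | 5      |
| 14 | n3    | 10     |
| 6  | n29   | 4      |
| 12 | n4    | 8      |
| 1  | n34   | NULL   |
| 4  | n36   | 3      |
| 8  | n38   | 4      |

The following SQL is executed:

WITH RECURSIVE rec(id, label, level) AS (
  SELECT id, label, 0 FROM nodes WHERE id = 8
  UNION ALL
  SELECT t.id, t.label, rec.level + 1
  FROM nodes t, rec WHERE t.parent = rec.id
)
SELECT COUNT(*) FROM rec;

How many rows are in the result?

Base: id=8 (n38) at level 0.
Iteration 1: rows with parent in {8} -> n32 (id 10, level 1), n4 (id 12, level 1).
Iteration 2: rows with parent in {10,12} -> n3 (id 14, level 2), n21 (id 15, level 2).
Iteration 3: no rows with parent in {14,15}; recursion stops.
Total rows emitted: 5.

5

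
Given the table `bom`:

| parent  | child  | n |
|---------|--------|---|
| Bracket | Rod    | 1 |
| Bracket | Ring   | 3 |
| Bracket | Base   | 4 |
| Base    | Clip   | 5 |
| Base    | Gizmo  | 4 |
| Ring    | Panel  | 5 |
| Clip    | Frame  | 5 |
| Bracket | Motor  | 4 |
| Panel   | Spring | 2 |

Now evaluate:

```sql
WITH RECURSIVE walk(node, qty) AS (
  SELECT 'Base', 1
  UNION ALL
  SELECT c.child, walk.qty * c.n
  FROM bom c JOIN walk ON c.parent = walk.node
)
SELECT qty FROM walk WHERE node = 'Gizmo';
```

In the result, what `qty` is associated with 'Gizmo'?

Base: (Base, qty=1).
Iteration 1: components of {Base} -> Clip = 1*5 = 5, Gizmo = 1*4 = 4.
Iteration 2: components of {Clip,Gizmo} -> Frame = 5*5 = 25.
Iteration 3: no further components; recursion stops.

4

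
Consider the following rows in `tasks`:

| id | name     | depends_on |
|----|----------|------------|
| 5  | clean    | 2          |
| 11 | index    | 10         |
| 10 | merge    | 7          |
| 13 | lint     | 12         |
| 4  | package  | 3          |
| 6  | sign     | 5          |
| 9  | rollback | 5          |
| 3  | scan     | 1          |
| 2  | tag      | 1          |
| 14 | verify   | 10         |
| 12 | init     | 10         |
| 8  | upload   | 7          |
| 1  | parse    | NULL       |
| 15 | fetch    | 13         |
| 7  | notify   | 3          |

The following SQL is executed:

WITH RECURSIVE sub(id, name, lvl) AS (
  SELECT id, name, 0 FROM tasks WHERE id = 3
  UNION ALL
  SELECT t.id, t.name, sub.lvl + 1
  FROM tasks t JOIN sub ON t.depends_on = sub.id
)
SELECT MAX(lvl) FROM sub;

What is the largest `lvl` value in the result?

Base: id=3 (scan) at lvl 0.
Iteration 1: rows with depends_on in {3} -> package (id 4, lvl 1), notify (id 7, lvl 1).
Iteration 2: rows with depends_on in {4,7} -> upload (id 8, lvl 2), merge (id 10, lvl 2).
Iteration 3: rows with depends_on in {8,10} -> index (id 11, lvl 3), init (id 12, lvl 3), verify (id 14, lvl 3).
Iteration 4: rows with depends_on in {11,12,14} -> lint (id 13, lvl 4).
Iteration 5: rows with depends_on in {13} -> fetch (id 15, lvl 5).
Iteration 6: no rows with depends_on in {15}; recursion stops.
lvl values: 0, 1, 1, 2, 2, 3, 3, 3, 4, 5; the maximum is 5.

5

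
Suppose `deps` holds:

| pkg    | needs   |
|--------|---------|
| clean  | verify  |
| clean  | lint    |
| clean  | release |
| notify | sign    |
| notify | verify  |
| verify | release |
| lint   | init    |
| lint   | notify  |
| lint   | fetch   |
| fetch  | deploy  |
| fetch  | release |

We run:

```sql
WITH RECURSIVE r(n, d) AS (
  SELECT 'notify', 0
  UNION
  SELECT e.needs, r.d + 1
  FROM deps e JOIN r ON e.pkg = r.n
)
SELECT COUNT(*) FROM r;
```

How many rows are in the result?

Base: (notify, d=0).
Iteration 1: edges from {notify} -> (sign, d=1), (verify, d=1).
Iteration 2: edges from {sign,verify} -> (release, d=2).
Iteration 3: no outgoing edges from {release}; recursion stops.
Total rows emitted: 4.

4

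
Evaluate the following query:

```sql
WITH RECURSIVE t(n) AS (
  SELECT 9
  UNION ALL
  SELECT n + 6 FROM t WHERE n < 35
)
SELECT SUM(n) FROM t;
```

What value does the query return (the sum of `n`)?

144

Base: n=9.
Iteration 1: 9 < 35 holds -> n = 9 + 6 = 15.
Iteration 2: 15 < 35 holds -> n = 15 + 6 = 21.
Iteration 3: 21 < 35 holds -> n = 21 + 6 = 27.
Iteration 4: 27 < 35 holds -> n = 27 + 6 = 33.
Iteration 5: 33 < 35 holds -> n = 33 + 6 = 39.
Iteration 6: 39 < 35 fails; recursion stops.
SUM(n) = 9 + 15 + 21 + 27 + 33 + 39 = 144.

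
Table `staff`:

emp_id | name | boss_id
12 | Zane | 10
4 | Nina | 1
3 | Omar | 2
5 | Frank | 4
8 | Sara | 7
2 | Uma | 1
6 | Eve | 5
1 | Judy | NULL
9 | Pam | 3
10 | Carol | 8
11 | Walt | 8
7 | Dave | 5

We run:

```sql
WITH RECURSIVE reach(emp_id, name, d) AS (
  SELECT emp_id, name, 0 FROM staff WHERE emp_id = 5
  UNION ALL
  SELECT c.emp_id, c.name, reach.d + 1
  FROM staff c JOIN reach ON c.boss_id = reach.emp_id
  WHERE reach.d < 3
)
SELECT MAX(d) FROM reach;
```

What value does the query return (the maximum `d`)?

3

Base: emp_id=5 (Frank) at d 0.
Iteration 1: rows with boss_id in {5} -> Eve (id 6, d 1), Dave (id 7, d 1).
Iteration 2: rows with boss_id in {6,7} -> Sara (id 8, d 2).
Iteration 3: rows with boss_id in {8} -> Carol (id 10, d 3), Walt (id 11, d 3).
Iteration 4: d < 3 fails for all current rows; recursion stops.
d values: 0, 1, 1, 2, 3, 3; the maximum is 3.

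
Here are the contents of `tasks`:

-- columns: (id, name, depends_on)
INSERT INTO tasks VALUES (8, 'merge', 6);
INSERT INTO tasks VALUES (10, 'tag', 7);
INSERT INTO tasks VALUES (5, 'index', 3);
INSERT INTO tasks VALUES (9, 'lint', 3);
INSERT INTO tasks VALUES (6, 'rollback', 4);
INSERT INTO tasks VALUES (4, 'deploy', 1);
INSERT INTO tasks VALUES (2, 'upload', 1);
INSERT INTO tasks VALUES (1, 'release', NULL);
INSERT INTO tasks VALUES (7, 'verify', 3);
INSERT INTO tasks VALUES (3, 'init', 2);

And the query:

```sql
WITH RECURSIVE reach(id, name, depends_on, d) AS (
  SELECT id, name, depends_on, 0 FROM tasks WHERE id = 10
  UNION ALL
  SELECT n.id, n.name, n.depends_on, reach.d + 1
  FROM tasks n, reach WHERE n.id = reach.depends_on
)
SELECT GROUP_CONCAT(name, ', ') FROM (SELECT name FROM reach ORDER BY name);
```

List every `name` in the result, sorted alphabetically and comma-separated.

Base: id=10 (tag), depends_on=7, d 0.
Iteration 1: join on id=7 -> verify (id 7, depends_on=3, d 1).
Iteration 2: join on id=3 -> init (id 3, depends_on=2, d 2).
Iteration 3: join on id=2 -> upload (id 2, depends_on=1, d 3).
Iteration 4: join on id=1 -> release (id 1, depends_on=NULL, d 4).
Iteration 5: depends_on is NULL; no match; recursion stops.

init, release, tag, upload, verify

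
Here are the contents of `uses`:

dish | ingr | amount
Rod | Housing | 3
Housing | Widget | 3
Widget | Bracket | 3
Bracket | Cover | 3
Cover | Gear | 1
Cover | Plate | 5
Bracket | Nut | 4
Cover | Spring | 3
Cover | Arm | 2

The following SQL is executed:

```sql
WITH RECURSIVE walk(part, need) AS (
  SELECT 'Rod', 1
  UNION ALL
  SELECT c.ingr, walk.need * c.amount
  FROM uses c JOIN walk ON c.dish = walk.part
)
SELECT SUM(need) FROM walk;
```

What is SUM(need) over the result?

1120

Base: (Rod, need=1).
Iteration 1: components of {Rod} -> Housing = 1*3 = 3.
Iteration 2: components of {Housing} -> Widget = 3*3 = 9.
Iteration 3: components of {Widget} -> Bracket = 9*3 = 27.
Iteration 4: components of {Bracket} -> Cover = 27*3 = 81, Nut = 27*4 = 108.
Iteration 5: components of {Cover,Nut} -> Arm = 81*2 = 162, Gear = 81*1 = 81, Plate = 81*5 = 405, Spring = 81*3 = 243.
Iteration 6: no further components; recursion stops.
SUM(need) = 1 + 3 + 9 + 27 + 81 + 108 + 81 + 405 + 243 + 162 = 1120.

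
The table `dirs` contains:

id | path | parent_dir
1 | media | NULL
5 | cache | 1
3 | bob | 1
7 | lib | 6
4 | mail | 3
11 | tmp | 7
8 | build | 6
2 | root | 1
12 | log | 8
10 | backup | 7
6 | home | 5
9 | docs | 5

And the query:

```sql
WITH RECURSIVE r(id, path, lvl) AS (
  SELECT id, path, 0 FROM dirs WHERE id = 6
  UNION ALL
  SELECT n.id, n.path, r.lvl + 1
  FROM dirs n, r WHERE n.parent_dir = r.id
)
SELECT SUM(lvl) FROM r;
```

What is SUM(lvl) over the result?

8

Base: id=6 (home) at lvl 0.
Iteration 1: rows with parent_dir in {6} -> lib (id 7, lvl 1), build (id 8, lvl 1).
Iteration 2: rows with parent_dir in {7,8} -> backup (id 10, lvl 2), tmp (id 11, lvl 2), log (id 12, lvl 2).
Iteration 3: no rows with parent_dir in {10,11,12}; recursion stops.
SUM(lvl) = 0 + 1 + 1 + 2 + 2 + 2 = 8.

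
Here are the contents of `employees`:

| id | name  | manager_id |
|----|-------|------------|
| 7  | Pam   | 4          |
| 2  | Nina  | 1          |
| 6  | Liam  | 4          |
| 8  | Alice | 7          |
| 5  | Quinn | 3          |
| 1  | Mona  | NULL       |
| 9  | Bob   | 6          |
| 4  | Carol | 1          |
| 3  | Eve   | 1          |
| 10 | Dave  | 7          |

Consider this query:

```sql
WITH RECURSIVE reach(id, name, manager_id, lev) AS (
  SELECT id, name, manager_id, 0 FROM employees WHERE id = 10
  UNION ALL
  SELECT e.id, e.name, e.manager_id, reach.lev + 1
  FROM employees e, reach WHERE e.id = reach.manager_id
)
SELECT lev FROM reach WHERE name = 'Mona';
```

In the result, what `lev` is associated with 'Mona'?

Base: id=10 (Dave), manager_id=7, lev 0.
Iteration 1: join on id=7 -> Pam (id 7, manager_id=4, lev 1).
Iteration 2: join on id=4 -> Carol (id 4, manager_id=1, lev 2).
Iteration 3: join on id=1 -> Mona (id 1, manager_id=NULL, lev 3).
Iteration 4: manager_id is NULL; no match; recursion stops.

3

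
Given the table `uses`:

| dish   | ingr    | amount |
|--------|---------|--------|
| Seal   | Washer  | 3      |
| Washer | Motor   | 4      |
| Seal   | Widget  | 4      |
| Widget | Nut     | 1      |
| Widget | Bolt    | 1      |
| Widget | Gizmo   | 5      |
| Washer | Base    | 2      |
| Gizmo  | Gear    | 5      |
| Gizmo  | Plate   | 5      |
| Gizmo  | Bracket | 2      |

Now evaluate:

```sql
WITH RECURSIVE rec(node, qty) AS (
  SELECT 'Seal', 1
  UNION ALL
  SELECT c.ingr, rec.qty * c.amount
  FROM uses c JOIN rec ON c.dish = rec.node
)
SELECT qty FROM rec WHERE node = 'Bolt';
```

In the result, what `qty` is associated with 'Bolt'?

Base: (Seal, qty=1).
Iteration 1: components of {Seal} -> Washer = 1*3 = 3, Widget = 1*4 = 4.
Iteration 2: components of {Washer,Widget} -> Base = 3*2 = 6, Bolt = 4*1 = 4, Gizmo = 4*5 = 20, Motor = 3*4 = 12, Nut = 4*1 = 4.
Iteration 3: components of {Base,Bolt,Gizmo,Motor,Nut} -> Bracket = 20*2 = 40, Gear = 20*5 = 100, Plate = 20*5 = 100.
Iteration 4: no further components; recursion stops.

4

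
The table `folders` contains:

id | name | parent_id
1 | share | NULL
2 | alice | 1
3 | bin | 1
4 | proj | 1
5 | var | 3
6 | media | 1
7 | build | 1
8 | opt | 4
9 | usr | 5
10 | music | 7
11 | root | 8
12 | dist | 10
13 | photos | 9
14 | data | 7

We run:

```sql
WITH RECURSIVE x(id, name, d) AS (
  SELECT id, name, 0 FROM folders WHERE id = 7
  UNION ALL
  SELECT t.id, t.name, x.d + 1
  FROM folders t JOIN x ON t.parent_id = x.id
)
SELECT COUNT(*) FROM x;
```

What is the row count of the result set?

4

Base: id=7 (build) at d 0.
Iteration 1: rows with parent_id in {7} -> music (id 10, d 1), data (id 14, d 1).
Iteration 2: rows with parent_id in {10,14} -> dist (id 12, d 2).
Iteration 3: no rows with parent_id in {12}; recursion stops.
Total rows emitted: 4.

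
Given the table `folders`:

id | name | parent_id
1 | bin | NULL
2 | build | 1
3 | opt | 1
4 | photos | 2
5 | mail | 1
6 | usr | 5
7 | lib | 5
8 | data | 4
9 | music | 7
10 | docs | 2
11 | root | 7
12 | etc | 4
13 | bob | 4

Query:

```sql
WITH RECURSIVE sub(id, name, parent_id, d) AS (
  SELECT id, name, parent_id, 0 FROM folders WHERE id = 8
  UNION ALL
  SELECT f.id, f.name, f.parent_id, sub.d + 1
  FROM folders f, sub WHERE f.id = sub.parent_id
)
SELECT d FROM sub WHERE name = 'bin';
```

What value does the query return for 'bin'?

3

Base: id=8 (data), parent_id=4, d 0.
Iteration 1: join on id=4 -> photos (id 4, parent_id=2, d 1).
Iteration 2: join on id=2 -> build (id 2, parent_id=1, d 2).
Iteration 3: join on id=1 -> bin (id 1, parent_id=NULL, d 3).
Iteration 4: parent_id is NULL; no match; recursion stops.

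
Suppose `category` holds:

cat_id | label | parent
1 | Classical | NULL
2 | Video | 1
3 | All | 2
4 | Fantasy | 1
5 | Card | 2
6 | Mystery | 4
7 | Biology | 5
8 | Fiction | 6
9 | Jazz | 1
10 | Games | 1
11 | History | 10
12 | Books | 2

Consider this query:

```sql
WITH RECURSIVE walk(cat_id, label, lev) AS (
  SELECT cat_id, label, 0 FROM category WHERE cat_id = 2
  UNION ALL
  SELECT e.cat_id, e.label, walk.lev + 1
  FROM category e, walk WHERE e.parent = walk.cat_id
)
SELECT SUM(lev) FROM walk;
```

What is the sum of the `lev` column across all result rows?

Base: cat_id=2 (Video) at lev 0.
Iteration 1: rows with parent in {2} -> All (id 3, lev 1), Card (id 5, lev 1), Books (id 12, lev 1).
Iteration 2: rows with parent in {3,5,12} -> Biology (id 7, lev 2).
Iteration 3: no rows with parent in {7}; recursion stops.
SUM(lev) = 0 + 1 + 1 + 1 + 2 = 5.

5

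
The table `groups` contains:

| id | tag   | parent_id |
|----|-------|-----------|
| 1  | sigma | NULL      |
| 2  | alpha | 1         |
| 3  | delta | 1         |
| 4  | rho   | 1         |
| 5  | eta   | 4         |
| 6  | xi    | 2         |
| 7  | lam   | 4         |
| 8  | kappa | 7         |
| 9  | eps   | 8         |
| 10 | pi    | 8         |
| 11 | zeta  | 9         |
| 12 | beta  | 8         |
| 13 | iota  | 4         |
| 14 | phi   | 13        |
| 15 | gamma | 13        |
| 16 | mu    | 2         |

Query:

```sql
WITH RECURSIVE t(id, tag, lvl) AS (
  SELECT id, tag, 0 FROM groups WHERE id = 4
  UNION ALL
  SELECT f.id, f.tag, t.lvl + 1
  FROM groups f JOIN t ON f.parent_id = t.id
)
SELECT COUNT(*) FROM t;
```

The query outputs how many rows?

11

Base: id=4 (rho) at lvl 0.
Iteration 1: rows with parent_id in {4} -> eta (id 5, lvl 1), lam (id 7, lvl 1), iota (id 13, lvl 1).
Iteration 2: rows with parent_id in {5,7,13} -> kappa (id 8, lvl 2), phi (id 14, lvl 2), gamma (id 15, lvl 2).
Iteration 3: rows with parent_id in {8,14,15} -> eps (id 9, lvl 3), pi (id 10, lvl 3), beta (id 12, lvl 3).
Iteration 4: rows with parent_id in {9,10,12} -> zeta (id 11, lvl 4).
Iteration 5: no rows with parent_id in {11}; recursion stops.
Total rows emitted: 11.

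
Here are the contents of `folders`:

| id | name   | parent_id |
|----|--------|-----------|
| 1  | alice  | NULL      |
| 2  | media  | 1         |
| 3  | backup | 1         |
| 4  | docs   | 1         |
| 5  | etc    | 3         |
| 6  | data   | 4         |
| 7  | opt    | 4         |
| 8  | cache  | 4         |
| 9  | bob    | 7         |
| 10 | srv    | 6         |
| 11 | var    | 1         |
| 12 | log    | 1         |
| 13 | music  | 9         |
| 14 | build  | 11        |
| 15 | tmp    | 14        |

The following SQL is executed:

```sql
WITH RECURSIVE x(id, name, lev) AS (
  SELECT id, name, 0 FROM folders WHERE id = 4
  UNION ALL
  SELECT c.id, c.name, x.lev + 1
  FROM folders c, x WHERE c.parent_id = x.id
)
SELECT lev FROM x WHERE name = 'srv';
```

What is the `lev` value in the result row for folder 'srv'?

2

Base: id=4 (docs) at lev 0.
Iteration 1: rows with parent_id in {4} -> data (id 6, lev 1), opt (id 7, lev 1), cache (id 8, lev 1).
Iteration 2: rows with parent_id in {6,7,8} -> bob (id 9, lev 2), srv (id 10, lev 2).
Iteration 3: rows with parent_id in {9,10} -> music (id 13, lev 3).
Iteration 4: no rows with parent_id in {13}; recursion stops.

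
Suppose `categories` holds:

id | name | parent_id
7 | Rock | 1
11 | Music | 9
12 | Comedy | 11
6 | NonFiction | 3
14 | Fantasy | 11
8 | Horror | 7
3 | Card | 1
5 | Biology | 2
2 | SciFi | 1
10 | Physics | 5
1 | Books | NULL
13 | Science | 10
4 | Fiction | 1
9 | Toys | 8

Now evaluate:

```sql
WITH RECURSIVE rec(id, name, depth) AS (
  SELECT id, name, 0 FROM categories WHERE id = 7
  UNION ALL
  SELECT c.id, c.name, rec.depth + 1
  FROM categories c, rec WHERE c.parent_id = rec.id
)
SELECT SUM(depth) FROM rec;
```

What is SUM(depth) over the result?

14

Base: id=7 (Rock) at depth 0.
Iteration 1: rows with parent_id in {7} -> Horror (id 8, depth 1).
Iteration 2: rows with parent_id in {8} -> Toys (id 9, depth 2).
Iteration 3: rows with parent_id in {9} -> Music (id 11, depth 3).
Iteration 4: rows with parent_id in {11} -> Comedy (id 12, depth 4), Fantasy (id 14, depth 4).
Iteration 5: no rows with parent_id in {12,14}; recursion stops.
SUM(depth) = 0 + 1 + 2 + 3 + 4 + 4 = 14.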